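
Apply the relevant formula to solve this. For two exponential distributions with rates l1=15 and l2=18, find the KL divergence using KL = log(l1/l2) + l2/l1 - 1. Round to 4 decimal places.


KL divergence for exponential family:
KL = log(l1/l2) + l2/l1 - 1.
log(15/18) = -0.182322.
18/15 = 1.2.
KL = -0.182322 + 1.2 - 1 = 0.0177

0.0177


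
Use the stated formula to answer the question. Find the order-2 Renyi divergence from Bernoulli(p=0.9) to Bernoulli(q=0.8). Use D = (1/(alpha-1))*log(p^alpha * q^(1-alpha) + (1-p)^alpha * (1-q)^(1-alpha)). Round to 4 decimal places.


Renyi divergence of order alpha between Bernoulli distributions:
D = (1/(alpha-1))*log(p^alpha * q^(1-alpha) + (1-p)^alpha * (1-q)^(1-alpha)).
alpha = 2, p = 0.9, q = 0.8.
p^alpha * q^(1-alpha) = 0.9^2 * 0.8^-1 = 1.0125.
(1-p)^alpha * (1-q)^(1-alpha) = 0.1^2 * 0.2^-1 = 0.05.
sum = 1.0125 + 0.05 = 1.0625.
D = (1/1)*log(1.0625) = 0.0606

0.0606


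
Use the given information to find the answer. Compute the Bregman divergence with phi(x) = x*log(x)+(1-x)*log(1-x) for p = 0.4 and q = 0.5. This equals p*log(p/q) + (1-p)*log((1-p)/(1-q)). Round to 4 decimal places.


Bregman divergence with negative entropy generator:
D = p*log(p/q) + (1-p)*log((1-p)/(1-q)).
p = 0.4, q = 0.5.
p*log(p/q) = 0.4*log(0.4/0.5) = -0.089257.
(1-p)*log((1-p)/(1-q)) = 0.6*log(0.6/0.5) = 0.109393.
D = -0.089257 + 0.109393 = 0.0201

0.0201


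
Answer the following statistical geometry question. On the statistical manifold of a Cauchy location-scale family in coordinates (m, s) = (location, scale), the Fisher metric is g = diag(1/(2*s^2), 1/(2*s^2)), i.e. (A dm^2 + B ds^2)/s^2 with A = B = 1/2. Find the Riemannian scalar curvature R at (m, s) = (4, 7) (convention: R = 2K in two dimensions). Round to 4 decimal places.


The metric has the form g = (A dm^2 + B ds^2)/s^2 with A = 1/2, B = 1/2.
Substitute u = sqrt(A/B)*m: g = B*(du^2 + ds^2)/s^2, i.e. B times the
Poincare upper half-plane metric, which has constant Gaussian curvature -1.
Scaling a 2D metric by a constant c divides the Gaussian curvature by c,
so K = -1/B = -1/(1/2) = -2.0000 everywhere (the point (m, s) = (4, 7) is irrelevant:
the curvature is constant).
Scalar curvature in dimension 2: R = 2K = -2/(1/2) = -4.0000.

-4.0000


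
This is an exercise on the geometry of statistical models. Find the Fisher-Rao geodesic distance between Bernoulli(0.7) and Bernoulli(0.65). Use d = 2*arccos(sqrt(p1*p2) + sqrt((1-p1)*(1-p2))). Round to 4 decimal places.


Geodesic distance on Bernoulli manifold:
d(p1,p2) = 2*arccos(sqrt(p1*p2) + sqrt((1-p1)*(1-p2))).
sqrt(p1*p2) = sqrt(0.7*0.65) = 0.674537.
sqrt((1-p1)*(1-p2)) = sqrt(0.3*0.35) = 0.324037.
arg = 0.674537 + 0.324037 = 0.998574.
d = 2*arccos(0.998574) = 0.1068

0.1068


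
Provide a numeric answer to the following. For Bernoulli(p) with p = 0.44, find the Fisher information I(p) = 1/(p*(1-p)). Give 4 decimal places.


For Bernoulli(p), Fisher information is I(p) = 1/(p*(1-p)).
p = 0.44, 1-p = 0.56.
p*(1-p) = 0.2464.
I(p) = 1/0.2464 = 4.0584

4.0584


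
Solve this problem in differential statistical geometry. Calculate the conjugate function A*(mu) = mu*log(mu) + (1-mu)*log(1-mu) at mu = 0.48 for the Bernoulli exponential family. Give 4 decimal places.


Legendre transform for Bernoulli:
A*(mu) = mu*log(mu) + (1-mu)*log(1-mu).
mu = 0.48, 1-mu = 0.52.
mu*log(mu) = 0.48*log(0.48) = -0.352305.
(1-mu)*log(1-mu) = 0.52*log(0.52) = -0.340042.
A* = -0.352305 + -0.340042 = -0.6923

-0.6923


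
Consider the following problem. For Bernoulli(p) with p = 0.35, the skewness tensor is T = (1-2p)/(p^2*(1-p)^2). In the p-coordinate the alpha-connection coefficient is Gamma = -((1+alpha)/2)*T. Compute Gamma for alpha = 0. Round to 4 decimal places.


Skewness (Amari-Chentsov) tensor: T = (1-2p)/(p^2*(1-p)^2).
p = 0.35, 1-2p = 0.3, p^2 = 0.1225, (1-p)^2 = 0.4225.
T = 0.3/(0.1225 * 0.4225) = 5.796401.
In the p-coordinate, Gamma^(alpha) = Gamma^(0) - (alpha/2)*T with Gamma^(0) = (1/2)*g'(p) = -T/2,
so Gamma^(alpha) = -((1+alpha)/2)*T.
alpha = 0, -(1+alpha)/2 = -0.5.
Gamma = -0.5 * 5.796401 = -2.8982

-2.8982


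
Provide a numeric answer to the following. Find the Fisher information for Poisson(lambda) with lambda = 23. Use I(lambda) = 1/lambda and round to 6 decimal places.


Fisher information for Poisson: I(lambda) = 1/lambda.
lambda = 23.
I(lambda) = 1/23 = 0.043478

0.043478


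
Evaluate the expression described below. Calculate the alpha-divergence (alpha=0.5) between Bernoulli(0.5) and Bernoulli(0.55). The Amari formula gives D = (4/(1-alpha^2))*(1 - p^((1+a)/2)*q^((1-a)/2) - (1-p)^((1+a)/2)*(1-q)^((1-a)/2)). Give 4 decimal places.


Amari alpha-divergence:
D = (4/(1-alpha^2))*(1 - p^((1+a)/2)*q^((1-a)/2) - (1-p)^((1+a)/2)*(1-q)^((1-a)/2)).
alpha = 0.5, p = 0.5, q = 0.55.
e1 = (1+alpha)/2 = 0.75, e2 = (1-alpha)/2 = 0.25.
t1 = p^e1 * q^e2 = 0.5^0.75 * 0.55^0.25 = 0.512057.
t2 = (1-p)^e1 * (1-q)^e2 = 0.5^0.75 * 0.45^0.25 = 0.487002.
4/(1-alpha^2) = 5.333333.
D = 5.333333*(1 - 0.512057 - 0.487002) = 0.0050

0.0050


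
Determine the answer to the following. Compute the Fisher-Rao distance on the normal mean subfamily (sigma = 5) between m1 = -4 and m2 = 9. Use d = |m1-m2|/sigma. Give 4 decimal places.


On the fixed-variance normal subfamily, geodesic distance = |m1-m2|/sigma.
|-4 - 9| = 13.
sigma = 5.
d = 13/5 = 2.6000

2.6000


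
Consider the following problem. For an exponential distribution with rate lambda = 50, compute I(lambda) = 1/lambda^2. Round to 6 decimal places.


Fisher information for exponential: I(lambda) = 1/lambda^2.
lambda = 50, lambda^2 = 2500.
I = 1/2500 = 0.000400

0.000400


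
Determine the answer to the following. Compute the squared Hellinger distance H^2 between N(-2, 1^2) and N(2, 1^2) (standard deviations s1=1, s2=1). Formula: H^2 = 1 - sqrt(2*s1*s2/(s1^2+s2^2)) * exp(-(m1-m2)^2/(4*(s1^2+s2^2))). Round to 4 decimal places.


Squared Hellinger distance for Gaussians:
H^2 = 1 - sqrt(2*s1*s2/(s1^2+s2^2)) * exp(-(m1-m2)^2/(4*(s1^2+s2^2))).
s1^2 = 1, s2^2 = 1, s1^2+s2^2 = 2.
sqrt(2*1*1/(2)) = 1.0.
(m1-m2)^2 = (-4)^2 = 16.
exp(-16/(4*2)) = exp(-2.0) = 0.135335.
H^2 = 1 - 1.0*0.135335 = 0.8647

0.8647


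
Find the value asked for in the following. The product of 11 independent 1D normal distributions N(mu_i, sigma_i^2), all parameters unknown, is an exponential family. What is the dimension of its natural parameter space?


Exponential family dimension calculation:
Each univariate normal has two natural parameters (mu/sigma^2 and -1/(2 sigma^2)).
With 11 independent components, dim = 2 * 11 = 22.

22


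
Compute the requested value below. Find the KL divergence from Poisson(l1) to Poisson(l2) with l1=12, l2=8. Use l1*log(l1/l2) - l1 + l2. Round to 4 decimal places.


KL divergence for Poisson:
KL = l1*log(l1/l2) - l1 + l2.
l1 = 12, l2 = 8.
log(12/8) = 0.405465.
l1*log(l1/l2) = 12 * 0.405465 = 4.865581.
KL = 4.865581 - 12 + 8 = 0.8656

0.8656


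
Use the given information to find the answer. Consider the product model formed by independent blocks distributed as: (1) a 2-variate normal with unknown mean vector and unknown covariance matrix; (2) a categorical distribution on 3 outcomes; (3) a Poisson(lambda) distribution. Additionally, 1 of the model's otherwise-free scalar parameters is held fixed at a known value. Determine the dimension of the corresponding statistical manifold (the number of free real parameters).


The dimension of a statistical manifold equals the number of free
(independent) real parameters of the model. For a product of independent
blocks the parameter counts add.
- 2-variate normal: 2 (mean) + 2*3/2 = 3 (symmetric covariance) = 5.
- categorical on 3 outcomes (probabilities sum to 1): 3-1 = 2.
- Poisson (lambda): 1.
Total = 5 + 2 + 1 = 8.
1 parameter(s) fixed at known values: 8 - 1 = 7.
Dimension = 7

7


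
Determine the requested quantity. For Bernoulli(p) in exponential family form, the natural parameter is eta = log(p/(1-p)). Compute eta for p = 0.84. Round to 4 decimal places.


Natural parameter for Bernoulli: eta = log(p/(1-p)).
p = 0.84, 1-p = 0.16.
p/(1-p) = 5.25.
eta = log(5.25) = 1.6582

1.6582


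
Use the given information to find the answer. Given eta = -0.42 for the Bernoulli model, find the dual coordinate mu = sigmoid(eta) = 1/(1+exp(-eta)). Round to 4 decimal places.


Dual coordinate (expectation parameter) for Bernoulli:
mu = 1/(1+exp(-eta)).
eta = -0.42.
exp(-eta) = exp(0.42) = 1.521962.
mu = 1/(1+1.521962) = 0.3965

0.3965


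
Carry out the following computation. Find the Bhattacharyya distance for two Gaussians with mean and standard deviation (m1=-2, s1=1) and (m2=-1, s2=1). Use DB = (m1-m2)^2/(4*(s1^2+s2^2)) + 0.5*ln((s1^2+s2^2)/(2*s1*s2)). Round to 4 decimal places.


Bhattacharyya distance between two Gaussians:
DB = (m1-m2)^2/(4*(s1^2+s2^2)) + (1/2)*ln((s1^2+s2^2)/(2*s1*s2)).
(m1-m2)^2 = (-1)^2 = 1.
s1^2+s2^2 = 1 + 1 = 2.
term1 = 1/8 = 0.125.
term2 = 0.5*ln(2/2.0) = 0.0.
DB = 0.125 + 0.0 = 0.1250

0.1250


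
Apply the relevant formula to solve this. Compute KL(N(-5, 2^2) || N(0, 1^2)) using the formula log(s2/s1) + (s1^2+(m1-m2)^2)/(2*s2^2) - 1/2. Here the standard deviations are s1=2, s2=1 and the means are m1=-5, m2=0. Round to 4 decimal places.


KL divergence between normal distributions:
KL = log(s2/s1) + (s1^2 + (m1-m2)^2)/(2*s2^2) - 1/2.
log(1/2) = -0.693147.
(2^2 + (-5-0)^2)/(2*1^2) = (4 + 25)/2 = 14.5.
KL = -0.693147 + 14.5 - 0.5 = 13.3069

13.3069


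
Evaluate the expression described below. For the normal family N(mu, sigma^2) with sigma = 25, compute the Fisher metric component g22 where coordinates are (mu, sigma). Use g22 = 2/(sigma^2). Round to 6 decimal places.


For the 2-parameter normal family, the Fisher metric has:
  g11 = 1/sigma^2, g22 = 2/sigma^2.
sigma = 25, sigma^2 = 625.
g22 = 0.003200

0.003200


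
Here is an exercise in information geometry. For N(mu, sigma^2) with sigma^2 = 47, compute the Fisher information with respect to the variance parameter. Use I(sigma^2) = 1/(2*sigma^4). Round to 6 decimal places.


Fisher information for variance: I(sigma^2) = 1/(2*sigma^4).
sigma^2 = 47, so sigma^4 = 2209.
I = 1/(2*2209) = 1/4418 = 0.000226

0.000226


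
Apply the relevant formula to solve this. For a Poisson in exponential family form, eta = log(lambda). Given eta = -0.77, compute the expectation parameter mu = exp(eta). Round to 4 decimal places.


Expectation parameter for Poisson exponential family:
mu = exp(eta).
eta = -0.77.
mu = exp(-0.77) = 0.4630

0.4630


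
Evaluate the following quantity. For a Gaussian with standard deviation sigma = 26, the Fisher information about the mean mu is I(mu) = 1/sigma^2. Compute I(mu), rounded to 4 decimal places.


The Fisher information for the mean of a normal distribution is I(mu) = 1/sigma^2.
sigma = 26, so sigma^2 = 676.
I(mu) = 1/676 = 0.0015

0.0015


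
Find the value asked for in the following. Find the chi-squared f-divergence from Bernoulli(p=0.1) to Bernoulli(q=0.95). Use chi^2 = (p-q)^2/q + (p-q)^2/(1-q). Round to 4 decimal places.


Chi-squared divergence between Bernoulli distributions:
chi^2 = (p-q)^2/q + (p-q)^2/(1-q).
p = 0.1, q = 0.95, p-q = -0.85.
(p-q)^2 = 0.7225.
term1 = 0.7225/0.95 = 0.760526.
term2 = 0.7225/0.05 = 14.45.
chi^2 = 0.760526 + 14.45 = 15.2105

15.2105


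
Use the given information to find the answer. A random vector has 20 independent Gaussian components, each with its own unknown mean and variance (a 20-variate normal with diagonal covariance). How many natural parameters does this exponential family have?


Exponential family dimension calculation:
Each univariate normal has two natural parameters (mu/sigma^2 and -1/(2 sigma^2)).
With 20 independent components, dim = 2 * 20 = 40.

40


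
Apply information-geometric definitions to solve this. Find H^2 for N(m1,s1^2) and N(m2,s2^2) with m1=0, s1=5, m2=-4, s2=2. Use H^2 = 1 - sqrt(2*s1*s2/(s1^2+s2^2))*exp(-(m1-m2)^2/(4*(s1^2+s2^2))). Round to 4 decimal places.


Squared Hellinger distance for Gaussians:
H^2 = 1 - sqrt(2*s1*s2/(s1^2+s2^2)) * exp(-(m1-m2)^2/(4*(s1^2+s2^2))).
s1^2 = 25, s2^2 = 4, s1^2+s2^2 = 29.
sqrt(2*5*2/(29)) = 0.830455.
(m1-m2)^2 = (4)^2 = 16.
exp(-16/(4*29)) = exp(-0.137931) = 0.871159.
H^2 = 1 - 0.830455*0.871159 = 0.2765

0.2765


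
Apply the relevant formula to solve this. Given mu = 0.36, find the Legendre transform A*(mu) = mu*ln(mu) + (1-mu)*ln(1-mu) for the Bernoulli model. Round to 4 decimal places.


Legendre transform for Bernoulli:
A*(mu) = mu*log(mu) + (1-mu)*log(1-mu).
mu = 0.36, 1-mu = 0.64.
mu*log(mu) = 0.36*log(0.36) = -0.367794.
(1-mu)*log(1-mu) = 0.64*log(0.64) = -0.285624.
A* = -0.367794 + -0.285624 = -0.6534

-0.6534


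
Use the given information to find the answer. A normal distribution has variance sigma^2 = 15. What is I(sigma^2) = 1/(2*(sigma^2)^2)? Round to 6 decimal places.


Fisher information for variance: I(sigma^2) = 1/(2*sigma^4).
sigma^2 = 15, so sigma^4 = 225.
I = 1/(2*225) = 1/450 = 0.002222

0.002222


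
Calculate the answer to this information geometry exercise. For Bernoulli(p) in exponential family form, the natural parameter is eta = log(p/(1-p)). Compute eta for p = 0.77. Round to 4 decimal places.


Natural parameter for Bernoulli: eta = log(p/(1-p)).
p = 0.77, 1-p = 0.23.
p/(1-p) = 3.347826.
eta = log(3.347826) = 1.2083

1.2083


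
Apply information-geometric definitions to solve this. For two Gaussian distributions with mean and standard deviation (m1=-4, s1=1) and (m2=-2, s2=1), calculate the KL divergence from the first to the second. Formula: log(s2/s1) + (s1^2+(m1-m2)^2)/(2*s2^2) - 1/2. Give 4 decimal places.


KL divergence between normal distributions:
KL = log(s2/s1) + (s1^2 + (m1-m2)^2)/(2*s2^2) - 1/2.
log(1/1) = 0.0.
(1^2 + (-4--2)^2)/(2*1^2) = (1 + 4)/2 = 2.5.
KL = 0.0 + 2.5 - 0.5 = 2.0000

2.0000


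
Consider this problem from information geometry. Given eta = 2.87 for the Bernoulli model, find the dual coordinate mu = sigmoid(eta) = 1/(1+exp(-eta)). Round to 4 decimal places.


Dual coordinate (expectation parameter) for Bernoulli:
mu = 1/(1+exp(-eta)).
eta = 2.87.
exp(-eta) = exp(-2.87) = 0.056699.
mu = 1/(1+0.056699) = 0.9463

0.9463


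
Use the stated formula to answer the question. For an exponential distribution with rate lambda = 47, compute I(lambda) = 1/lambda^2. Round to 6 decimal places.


Fisher information for exponential: I(lambda) = 1/lambda^2.
lambda = 47, lambda^2 = 2209.
I = 1/2209 = 0.000453

0.000453


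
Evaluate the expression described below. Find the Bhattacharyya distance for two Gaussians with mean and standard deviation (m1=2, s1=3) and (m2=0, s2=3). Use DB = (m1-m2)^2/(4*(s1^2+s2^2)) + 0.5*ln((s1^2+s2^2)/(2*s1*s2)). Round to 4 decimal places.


Bhattacharyya distance between two Gaussians:
DB = (m1-m2)^2/(4*(s1^2+s2^2)) + (1/2)*ln((s1^2+s2^2)/(2*s1*s2)).
(m1-m2)^2 = (2)^2 = 4.
s1^2+s2^2 = 9 + 9 = 18.
term1 = 4/72 = 0.055556.
term2 = 0.5*ln(18/18.0) = 0.0.
DB = 0.055556 + 0.0 = 0.0556

0.0556


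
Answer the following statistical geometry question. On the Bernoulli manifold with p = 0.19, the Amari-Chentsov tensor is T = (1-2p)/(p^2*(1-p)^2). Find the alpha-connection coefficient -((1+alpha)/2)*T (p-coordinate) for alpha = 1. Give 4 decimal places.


Skewness (Amari-Chentsov) tensor: T = (1-2p)/(p^2*(1-p)^2).
p = 0.19, 1-2p = 0.62, p^2 = 0.0361, (1-p)^2 = 0.6561.
T = 0.62/(0.0361 * 0.6561) = 26.176673.
In the p-coordinate, Gamma^(alpha) = Gamma^(0) - (alpha/2)*T with Gamma^(0) = (1/2)*g'(p) = -T/2,
so Gamma^(alpha) = -((1+alpha)/2)*T.
alpha = 1, -(1+alpha)/2 = -1.0.
Gamma = -1.0 * 26.176673 = -26.1767

-26.1767


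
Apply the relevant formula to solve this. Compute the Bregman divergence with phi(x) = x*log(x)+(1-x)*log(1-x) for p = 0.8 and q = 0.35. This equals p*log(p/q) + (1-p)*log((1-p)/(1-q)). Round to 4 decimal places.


Bregman divergence with negative entropy generator:
D = p*log(p/q) + (1-p)*log((1-p)/(1-q)).
p = 0.8, q = 0.35.
p*log(p/q) = 0.8*log(0.8/0.35) = 0.661343.
(1-p)*log((1-p)/(1-q)) = 0.2*log(0.2/0.65) = -0.235731.
D = 0.661343 + -0.235731 = 0.4256

0.4256


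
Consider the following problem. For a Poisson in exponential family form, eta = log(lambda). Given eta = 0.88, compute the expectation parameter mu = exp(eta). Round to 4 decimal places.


Expectation parameter for Poisson exponential family:
mu = exp(eta).
eta = 0.88.
mu = exp(0.88) = 2.4109

2.4109


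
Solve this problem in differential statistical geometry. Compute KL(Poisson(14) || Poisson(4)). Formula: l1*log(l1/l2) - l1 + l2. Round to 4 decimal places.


KL divergence for Poisson:
KL = l1*log(l1/l2) - l1 + l2.
l1 = 14, l2 = 4.
log(14/4) = 1.252763.
l1*log(l1/l2) = 14 * 1.252763 = 17.538682.
KL = 17.538682 - 14 + 4 = 7.5387

7.5387


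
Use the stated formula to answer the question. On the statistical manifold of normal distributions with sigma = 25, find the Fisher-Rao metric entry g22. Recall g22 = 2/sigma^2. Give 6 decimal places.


For the 2-parameter normal family, the Fisher metric has:
  g11 = 1/sigma^2, g22 = 2/sigma^2.
sigma = 25, sigma^2 = 625.
g22 = 0.003200

0.003200


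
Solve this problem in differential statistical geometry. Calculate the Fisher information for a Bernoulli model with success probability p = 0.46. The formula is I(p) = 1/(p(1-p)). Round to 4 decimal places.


For Bernoulli(p), Fisher information is I(p) = 1/(p*(1-p)).
p = 0.46, 1-p = 0.54.
p*(1-p) = 0.2484.
I(p) = 1/0.2484 = 4.0258

4.0258


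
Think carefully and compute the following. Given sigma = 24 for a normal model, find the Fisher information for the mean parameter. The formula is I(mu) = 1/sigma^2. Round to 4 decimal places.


The Fisher information for the mean of a normal distribution is I(mu) = 1/sigma^2.
sigma = 24, so sigma^2 = 576.
I(mu) = 1/576 = 0.0017

0.0017


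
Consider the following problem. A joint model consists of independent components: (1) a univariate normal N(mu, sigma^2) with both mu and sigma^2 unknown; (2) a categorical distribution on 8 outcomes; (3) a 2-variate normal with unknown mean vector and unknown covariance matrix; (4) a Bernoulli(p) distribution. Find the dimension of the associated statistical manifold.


The dimension of a statistical manifold equals the number of free
(independent) real parameters of the model. For a product of independent
blocks the parameter counts add.
- normal (mu, sigma^2): 2.
- categorical on 8 outcomes (probabilities sum to 1): 8-1 = 7.
- 2-variate normal: 2 (mean) + 2*3/2 = 3 (symmetric covariance) = 5.
- Bernoulli (p): 1.
Total = 2 + 7 + 5 + 1 = 15.
Dimension = 15

15


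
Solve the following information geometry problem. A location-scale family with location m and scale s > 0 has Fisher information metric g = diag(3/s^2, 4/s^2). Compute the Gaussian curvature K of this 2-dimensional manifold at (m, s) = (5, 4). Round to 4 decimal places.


The metric has the form g = (A dm^2 + B ds^2)/s^2 with A = 3, B = 4.
Substitute u = sqrt(A/B)*m: g = B*(du^2 + ds^2)/s^2, i.e. B times the
Poincare upper half-plane metric, which has constant Gaussian curvature -1.
Scaling a 2D metric by a constant c divides the Gaussian curvature by c,
so K = -1/B = -1/(4) = -0.2500 everywhere (the point (m, s) = (5, 4) is irrelevant:
the curvature is constant).
The requested Gaussian curvature is K = -0.2500.

-0.2500


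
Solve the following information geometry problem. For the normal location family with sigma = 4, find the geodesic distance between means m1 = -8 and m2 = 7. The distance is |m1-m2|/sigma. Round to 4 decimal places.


On the fixed-variance normal subfamily, geodesic distance = |m1-m2|/sigma.
|-8 - 7| = 15.
sigma = 4.
d = 15/4 = 3.7500

3.7500


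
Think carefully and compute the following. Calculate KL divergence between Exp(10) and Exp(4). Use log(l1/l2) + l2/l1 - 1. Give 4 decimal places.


KL divergence for exponential family:
KL = log(l1/l2) + l2/l1 - 1.
log(10/4) = 0.916291.
4/10 = 0.4.
KL = 0.916291 + 0.4 - 1 = 0.3163

0.3163


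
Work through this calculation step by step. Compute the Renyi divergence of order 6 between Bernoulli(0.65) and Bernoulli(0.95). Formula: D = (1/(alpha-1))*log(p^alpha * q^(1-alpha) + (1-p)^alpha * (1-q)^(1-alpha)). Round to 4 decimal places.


Renyi divergence of order alpha between Bernoulli distributions:
D = (1/(alpha-1))*log(p^alpha * q^(1-alpha) + (1-p)^alpha * (1-q)^(1-alpha)).
alpha = 6, p = 0.65, q = 0.95.
p^alpha * q^(1-alpha) = 0.65^6 * 0.95^-5 = 0.097468.
(1-p)^alpha * (1-q)^(1-alpha) = 0.35^6 * 0.05^-5 = 5882.45.
sum = 0.097468 + 5882.45 = 5882.547468.
D = (1/5)*log(5882.547468) = 1.7359

1.7359


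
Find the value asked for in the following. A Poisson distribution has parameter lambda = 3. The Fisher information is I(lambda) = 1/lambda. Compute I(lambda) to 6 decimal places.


Fisher information for Poisson: I(lambda) = 1/lambda.
lambda = 3.
I(lambda) = 1/3 = 0.333333

0.333333


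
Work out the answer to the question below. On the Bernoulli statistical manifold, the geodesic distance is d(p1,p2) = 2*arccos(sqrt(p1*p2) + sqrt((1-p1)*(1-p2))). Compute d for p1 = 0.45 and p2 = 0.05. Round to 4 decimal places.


Geodesic distance on Bernoulli manifold:
d(p1,p2) = 2*arccos(sqrt(p1*p2) + sqrt((1-p1)*(1-p2))).
sqrt(p1*p2) = sqrt(0.45*0.05) = 0.15.
sqrt((1-p1)*(1-p2)) = sqrt(0.55*0.95) = 0.722842.
arg = 0.15 + 0.722842 = 0.872842.
d = 2*arccos(0.872842) = 1.0196

1.0196


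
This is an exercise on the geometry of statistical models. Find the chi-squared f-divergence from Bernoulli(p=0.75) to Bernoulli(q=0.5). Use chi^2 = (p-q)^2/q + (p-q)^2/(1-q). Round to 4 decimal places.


Chi-squared divergence between Bernoulli distributions:
chi^2 = (p-q)^2/q + (p-q)^2/(1-q).
p = 0.75, q = 0.5, p-q = 0.25.
(p-q)^2 = 0.0625.
term1 = 0.0625/0.5 = 0.125.
term2 = 0.0625/0.5 = 0.125.
chi^2 = 0.125 + 0.125 = 0.2500

0.2500


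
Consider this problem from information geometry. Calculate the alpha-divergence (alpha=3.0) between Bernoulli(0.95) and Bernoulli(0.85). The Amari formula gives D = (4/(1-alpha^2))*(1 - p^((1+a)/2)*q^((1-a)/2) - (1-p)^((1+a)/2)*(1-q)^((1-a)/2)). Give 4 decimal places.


Amari alpha-divergence:
D = (4/(1-alpha^2))*(1 - p^((1+a)/2)*q^((1-a)/2) - (1-p)^((1+a)/2)*(1-q)^((1-a)/2)).
alpha = 3.0, p = 0.95, q = 0.85.
e1 = (1+alpha)/2 = 2.0, e2 = (1-alpha)/2 = -1.0.
t1 = p^e1 * q^e2 = 0.95^2.0 * 0.85^-1.0 = 1.061765.
t2 = (1-p)^e1 * (1-q)^e2 = 0.05^2.0 * 0.15^-1.0 = 0.016667.
4/(1-alpha^2) = -0.5.
D = -0.5*(1 - 1.061765 - 0.016667) = 0.0392

0.0392


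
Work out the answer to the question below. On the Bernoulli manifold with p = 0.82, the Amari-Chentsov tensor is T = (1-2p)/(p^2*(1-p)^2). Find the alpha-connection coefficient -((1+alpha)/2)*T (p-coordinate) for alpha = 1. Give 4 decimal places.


Skewness (Amari-Chentsov) tensor: T = (1-2p)/(p^2*(1-p)^2).
p = 0.82, 1-2p = -0.64, p^2 = 0.6724, (1-p)^2 = 0.0324.
T = -0.64/(0.6724 * 0.0324) = -29.376988.
In the p-coordinate, Gamma^(alpha) = Gamma^(0) - (alpha/2)*T with Gamma^(0) = (1/2)*g'(p) = -T/2,
so Gamma^(alpha) = -((1+alpha)/2)*T.
alpha = 1, -(1+alpha)/2 = -1.0.
Gamma = -1.0 * -29.376988 = 29.3770

29.3770


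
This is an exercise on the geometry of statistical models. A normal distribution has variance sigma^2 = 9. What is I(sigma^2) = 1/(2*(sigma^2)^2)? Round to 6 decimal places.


Fisher information for variance: I(sigma^2) = 1/(2*sigma^4).
sigma^2 = 9, so sigma^4 = 81.
I = 1/(2*81) = 1/162 = 0.006173

0.006173


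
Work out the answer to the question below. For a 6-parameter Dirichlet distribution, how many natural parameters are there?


Exponential family dimension calculation:
Dirichlet with 6 components has 6 natural parameters.

6


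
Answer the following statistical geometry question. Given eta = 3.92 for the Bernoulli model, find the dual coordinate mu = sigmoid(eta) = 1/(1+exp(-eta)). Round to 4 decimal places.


Dual coordinate (expectation parameter) for Bernoulli:
mu = 1/(1+exp(-eta)).
eta = 3.92.
exp(-eta) = exp(-3.92) = 0.019841.
mu = 1/(1+0.019841) = 0.9805

0.9805


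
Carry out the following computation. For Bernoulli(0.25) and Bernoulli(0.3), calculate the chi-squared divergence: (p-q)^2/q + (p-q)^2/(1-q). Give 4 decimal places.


Chi-squared divergence between Bernoulli distributions:
chi^2 = (p-q)^2/q + (p-q)^2/(1-q).
p = 0.25, q = 0.3, p-q = -0.05.
(p-q)^2 = 0.0025.
term1 = 0.0025/0.3 = 0.008333.
term2 = 0.0025/0.7 = 0.003571.
chi^2 = 0.008333 + 0.003571 = 0.0119

0.0119


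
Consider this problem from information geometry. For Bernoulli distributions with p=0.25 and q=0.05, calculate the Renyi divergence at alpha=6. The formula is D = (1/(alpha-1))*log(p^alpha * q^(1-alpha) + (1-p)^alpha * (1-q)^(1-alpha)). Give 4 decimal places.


Renyi divergence of order alpha between Bernoulli distributions:
D = (1/(alpha-1))*log(p^alpha * q^(1-alpha) + (1-p)^alpha * (1-q)^(1-alpha)).
alpha = 6, p = 0.25, q = 0.05.
p^alpha * q^(1-alpha) = 0.25^6 * 0.05^-5 = 781.25.
(1-p)^alpha * (1-q)^(1-alpha) = 0.75^6 * 0.95^-5 = 0.230012.
sum = 781.25 + 0.230012 = 781.480012.
D = (1/5)*log(781.480012) = 1.3322

1.3322


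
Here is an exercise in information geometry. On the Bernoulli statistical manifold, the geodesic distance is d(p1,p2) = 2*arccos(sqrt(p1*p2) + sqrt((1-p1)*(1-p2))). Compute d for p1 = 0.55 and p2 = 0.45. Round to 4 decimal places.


Geodesic distance on Bernoulli manifold:
d(p1,p2) = 2*arccos(sqrt(p1*p2) + sqrt((1-p1)*(1-p2))).
sqrt(p1*p2) = sqrt(0.55*0.45) = 0.497494.
sqrt((1-p1)*(1-p2)) = sqrt(0.45*0.55) = 0.497494.
arg = 0.497494 + 0.497494 = 0.994987.
d = 2*arccos(0.994987) = 0.2003

0.2003


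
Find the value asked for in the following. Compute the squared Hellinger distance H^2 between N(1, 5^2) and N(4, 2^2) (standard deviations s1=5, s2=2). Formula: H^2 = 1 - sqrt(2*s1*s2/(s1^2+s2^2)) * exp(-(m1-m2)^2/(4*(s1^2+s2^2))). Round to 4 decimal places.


Squared Hellinger distance for Gaussians:
H^2 = 1 - sqrt(2*s1*s2/(s1^2+s2^2)) * exp(-(m1-m2)^2/(4*(s1^2+s2^2))).
s1^2 = 25, s2^2 = 4, s1^2+s2^2 = 29.
sqrt(2*5*2/(29)) = 0.830455.
(m1-m2)^2 = (-3)^2 = 9.
exp(-9/(4*29)) = exp(-0.077586) = 0.925347.
H^2 = 1 - 0.830455*0.925347 = 0.2315

0.2315


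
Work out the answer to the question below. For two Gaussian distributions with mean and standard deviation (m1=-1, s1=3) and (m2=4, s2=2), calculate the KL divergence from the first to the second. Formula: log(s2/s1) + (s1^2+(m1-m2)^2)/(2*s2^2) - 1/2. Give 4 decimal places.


KL divergence between normal distributions:
KL = log(s2/s1) + (s1^2 + (m1-m2)^2)/(2*s2^2) - 1/2.
log(2/3) = -0.405465.
(3^2 + (-1-4)^2)/(2*2^2) = (9 + 25)/8 = 4.25.
KL = -0.405465 + 4.25 - 0.5 = 3.3445

3.3445


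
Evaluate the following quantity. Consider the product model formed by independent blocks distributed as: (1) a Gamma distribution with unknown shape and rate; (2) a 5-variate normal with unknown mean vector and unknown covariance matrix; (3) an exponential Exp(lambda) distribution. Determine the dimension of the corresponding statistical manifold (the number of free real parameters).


The dimension of a statistical manifold equals the number of free
(independent) real parameters of the model. For a product of independent
blocks the parameter counts add.
- Gamma (shape, rate): 2.
- 5-variate normal: 5 (mean) + 5*6/2 = 15 (symmetric covariance) = 20.
- exponential (lambda): 1.
Total = 2 + 20 + 1 = 23.
Dimension = 23

23


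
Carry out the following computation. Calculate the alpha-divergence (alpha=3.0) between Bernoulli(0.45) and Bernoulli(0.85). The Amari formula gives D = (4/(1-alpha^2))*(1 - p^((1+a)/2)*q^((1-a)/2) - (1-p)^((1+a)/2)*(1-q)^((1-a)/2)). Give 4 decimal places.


Amari alpha-divergence:
D = (4/(1-alpha^2))*(1 - p^((1+a)/2)*q^((1-a)/2) - (1-p)^((1+a)/2)*(1-q)^((1-a)/2)).
alpha = 3.0, p = 0.45, q = 0.85.
e1 = (1+alpha)/2 = 2.0, e2 = (1-alpha)/2 = -1.0.
t1 = p^e1 * q^e2 = 0.45^2.0 * 0.85^-1.0 = 0.238235.
t2 = (1-p)^e1 * (1-q)^e2 = 0.55^2.0 * 0.15^-1.0 = 2.016667.
4/(1-alpha^2) = -0.5.
D = -0.5*(1 - 0.238235 - 2.016667) = 0.6275

0.6275


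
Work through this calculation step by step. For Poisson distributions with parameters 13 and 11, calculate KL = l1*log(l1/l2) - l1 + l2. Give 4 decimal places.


KL divergence for Poisson:
KL = l1*log(l1/l2) - l1 + l2.
l1 = 13, l2 = 11.
log(13/11) = 0.167054.
l1*log(l1/l2) = 13 * 0.167054 = 2.171703.
KL = 2.171703 - 13 + 11 = 0.1717

0.1717


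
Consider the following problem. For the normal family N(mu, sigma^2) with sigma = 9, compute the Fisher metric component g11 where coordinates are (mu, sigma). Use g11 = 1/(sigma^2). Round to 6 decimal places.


For the 2-parameter normal family, the Fisher metric has:
  g11 = 1/sigma^2, g22 = 2/sigma^2.
sigma = 9, sigma^2 = 81.
g11 = 0.012346

0.012346


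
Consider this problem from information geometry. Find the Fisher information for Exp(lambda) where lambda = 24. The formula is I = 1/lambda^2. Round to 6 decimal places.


Fisher information for exponential: I(lambda) = 1/lambda^2.
lambda = 24, lambda^2 = 576.
I = 1/576 = 0.001736

0.001736


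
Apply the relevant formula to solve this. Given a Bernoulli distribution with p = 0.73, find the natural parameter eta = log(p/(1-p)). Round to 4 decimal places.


Natural parameter for Bernoulli: eta = log(p/(1-p)).
p = 0.73, 1-p = 0.27.
p/(1-p) = 2.703704.
eta = log(2.703704) = 0.9946

0.9946


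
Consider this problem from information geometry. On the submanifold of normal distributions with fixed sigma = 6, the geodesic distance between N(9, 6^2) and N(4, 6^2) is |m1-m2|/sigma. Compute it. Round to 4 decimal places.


On the fixed-variance normal subfamily, geodesic distance = |m1-m2|/sigma.
|9 - 4| = 5.
sigma = 6.
d = 5/6 = 0.8333

0.8333


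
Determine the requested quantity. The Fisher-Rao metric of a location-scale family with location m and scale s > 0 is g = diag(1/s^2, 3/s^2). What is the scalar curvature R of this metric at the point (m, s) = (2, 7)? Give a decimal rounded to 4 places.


The metric has the form g = (A dm^2 + B ds^2)/s^2 with A = 1, B = 3.
Substitute u = sqrt(A/B)*m: g = B*(du^2 + ds^2)/s^2, i.e. B times the
Poincare upper half-plane metric, which has constant Gaussian curvature -1.
Scaling a 2D metric by a constant c divides the Gaussian curvature by c,
so K = -1/B = -1/(3) = -0.3333 everywhere (the point (m, s) = (2, 7) is irrelevant:
the curvature is constant).
Scalar curvature in dimension 2: R = 2K = -2/(3) = -0.6667.

-0.6667


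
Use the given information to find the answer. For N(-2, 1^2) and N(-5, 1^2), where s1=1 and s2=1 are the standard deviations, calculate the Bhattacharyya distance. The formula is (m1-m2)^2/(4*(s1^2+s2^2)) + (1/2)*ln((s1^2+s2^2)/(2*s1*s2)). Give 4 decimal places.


Bhattacharyya distance between two Gaussians:
DB = (m1-m2)^2/(4*(s1^2+s2^2)) + (1/2)*ln((s1^2+s2^2)/(2*s1*s2)).
(m1-m2)^2 = (3)^2 = 9.
s1^2+s2^2 = 1 + 1 = 2.
term1 = 9/8 = 1.125.
term2 = 0.5*ln(2/2.0) = 0.0.
DB = 1.125 + 0.0 = 1.1250

1.1250


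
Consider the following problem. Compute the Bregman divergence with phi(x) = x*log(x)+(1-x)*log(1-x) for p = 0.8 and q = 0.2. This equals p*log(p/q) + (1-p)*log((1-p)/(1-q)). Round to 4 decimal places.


Bregman divergence with negative entropy generator:
D = p*log(p/q) + (1-p)*log((1-p)/(1-q)).
p = 0.8, q = 0.2.
p*log(p/q) = 0.8*log(0.8/0.2) = 1.109035.
(1-p)*log((1-p)/(1-q)) = 0.2*log(0.2/0.8) = -0.277259.
D = 1.109035 + -0.277259 = 0.8318

0.8318


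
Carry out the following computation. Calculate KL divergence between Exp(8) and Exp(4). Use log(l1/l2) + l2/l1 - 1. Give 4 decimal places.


KL divergence for exponential family:
KL = log(l1/l2) + l2/l1 - 1.
log(8/4) = 0.693147.
4/8 = 0.5.
KL = 0.693147 + 0.5 - 1 = 0.1931

0.1931


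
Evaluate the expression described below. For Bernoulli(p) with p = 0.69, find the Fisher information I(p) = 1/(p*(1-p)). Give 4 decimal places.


For Bernoulli(p), Fisher information is I(p) = 1/(p*(1-p)).
p = 0.69, 1-p = 0.31.
p*(1-p) = 0.2139.
I(p) = 1/0.2139 = 4.6751

4.6751


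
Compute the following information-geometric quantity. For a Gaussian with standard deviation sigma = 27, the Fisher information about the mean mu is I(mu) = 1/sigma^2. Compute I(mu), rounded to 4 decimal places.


The Fisher information for the mean of a normal distribution is I(mu) = 1/sigma^2.
sigma = 27, so sigma^2 = 729.
I(mu) = 1/729 = 0.0014

0.0014


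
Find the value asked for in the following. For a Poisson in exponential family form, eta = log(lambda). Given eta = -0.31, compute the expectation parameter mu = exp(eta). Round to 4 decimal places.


Expectation parameter for Poisson exponential family:
mu = exp(eta).
eta = -0.31.
mu = exp(-0.31) = 0.7334

0.7334


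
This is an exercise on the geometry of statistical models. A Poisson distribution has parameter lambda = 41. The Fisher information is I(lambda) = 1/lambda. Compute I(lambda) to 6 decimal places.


Fisher information for Poisson: I(lambda) = 1/lambda.
lambda = 41.
I(lambda) = 1/41 = 0.024390

0.024390


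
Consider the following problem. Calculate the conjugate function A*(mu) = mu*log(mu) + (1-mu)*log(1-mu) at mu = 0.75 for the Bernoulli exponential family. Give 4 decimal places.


Legendre transform for Bernoulli:
A*(mu) = mu*log(mu) + (1-mu)*log(1-mu).
mu = 0.75, 1-mu = 0.25.
mu*log(mu) = 0.75*log(0.75) = -0.215762.
(1-mu)*log(1-mu) = 0.25*log(0.25) = -0.346574.
A* = -0.215762 + -0.346574 = -0.5623

-0.5623


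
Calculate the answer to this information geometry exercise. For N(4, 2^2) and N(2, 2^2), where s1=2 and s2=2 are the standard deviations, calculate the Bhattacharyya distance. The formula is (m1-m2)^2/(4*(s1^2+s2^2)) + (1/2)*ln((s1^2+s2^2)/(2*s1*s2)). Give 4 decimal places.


Bhattacharyya distance between two Gaussians:
DB = (m1-m2)^2/(4*(s1^2+s2^2)) + (1/2)*ln((s1^2+s2^2)/(2*s1*s2)).
(m1-m2)^2 = (2)^2 = 4.
s1^2+s2^2 = 4 + 4 = 8.
term1 = 4/32 = 0.125.
term2 = 0.5*ln(8/8.0) = 0.0.
DB = 0.125 + 0.0 = 0.1250

0.1250


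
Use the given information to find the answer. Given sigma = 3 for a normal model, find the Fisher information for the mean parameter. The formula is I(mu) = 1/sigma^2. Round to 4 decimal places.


The Fisher information for the mean of a normal distribution is I(mu) = 1/sigma^2.
sigma = 3, so sigma^2 = 9.
I(mu) = 1/9 = 0.1111

0.1111


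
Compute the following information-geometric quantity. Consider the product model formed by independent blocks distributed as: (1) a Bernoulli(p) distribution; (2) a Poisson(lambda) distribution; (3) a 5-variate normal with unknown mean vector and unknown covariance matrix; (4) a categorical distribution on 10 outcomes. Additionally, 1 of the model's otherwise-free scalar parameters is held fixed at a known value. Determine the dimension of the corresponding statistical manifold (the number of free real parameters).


The dimension of a statistical manifold equals the number of free
(independent) real parameters of the model. For a product of independent
blocks the parameter counts add.
- Bernoulli (p): 1.
- Poisson (lambda): 1.
- 5-variate normal: 5 (mean) + 5*6/2 = 15 (symmetric covariance) = 20.
- categorical on 10 outcomes (probabilities sum to 1): 10-1 = 9.
Total = 1 + 1 + 20 + 9 = 31.
1 parameter(s) fixed at known values: 31 - 1 = 30.
Dimension = 30

30


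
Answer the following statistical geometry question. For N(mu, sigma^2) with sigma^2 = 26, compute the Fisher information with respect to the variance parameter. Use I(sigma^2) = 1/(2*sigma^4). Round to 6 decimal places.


Fisher information for variance: I(sigma^2) = 1/(2*sigma^4).
sigma^2 = 26, so sigma^4 = 676.
I = 1/(2*676) = 1/1352 = 0.000740

0.000740


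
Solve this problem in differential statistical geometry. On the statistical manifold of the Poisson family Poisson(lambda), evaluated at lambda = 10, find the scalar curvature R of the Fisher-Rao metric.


This family has a single free parameter, so its statistical manifold
is 1-dimensional. The Riemann curvature tensor of any 1-dimensional
Riemannian manifold vanishes identically, so R = 0.

0


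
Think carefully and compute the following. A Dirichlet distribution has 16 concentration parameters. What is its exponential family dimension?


Exponential family dimension calculation:
Dirichlet with 16 components has 16 natural parameters.

16


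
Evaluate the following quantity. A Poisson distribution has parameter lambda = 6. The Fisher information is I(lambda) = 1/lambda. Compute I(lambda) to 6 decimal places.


Fisher information for Poisson: I(lambda) = 1/lambda.
lambda = 6.
I(lambda) = 1/6 = 0.166667

0.166667


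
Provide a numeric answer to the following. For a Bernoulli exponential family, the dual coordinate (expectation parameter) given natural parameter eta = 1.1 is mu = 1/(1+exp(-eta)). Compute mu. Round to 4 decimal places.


Dual coordinate (expectation parameter) for Bernoulli:
mu = 1/(1+exp(-eta)).
eta = 1.1.
exp(-eta) = exp(-1.1) = 0.332871.
mu = 1/(1+0.332871) = 0.7503

0.7503


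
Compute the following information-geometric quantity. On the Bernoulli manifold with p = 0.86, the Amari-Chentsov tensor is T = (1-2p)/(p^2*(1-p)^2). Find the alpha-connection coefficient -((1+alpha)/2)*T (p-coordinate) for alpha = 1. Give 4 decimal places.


Skewness (Amari-Chentsov) tensor: T = (1-2p)/(p^2*(1-p)^2).
p = 0.86, 1-2p = -0.72, p^2 = 0.7396, (1-p)^2 = 0.0196.
T = -0.72/(0.7396 * 0.0196) = -49.668326.
In the p-coordinate, Gamma^(alpha) = Gamma^(0) - (alpha/2)*T with Gamma^(0) = (1/2)*g'(p) = -T/2,
so Gamma^(alpha) = -((1+alpha)/2)*T.
alpha = 1, -(1+alpha)/2 = -1.0.
Gamma = -1.0 * -49.668326 = 49.6683

49.6683


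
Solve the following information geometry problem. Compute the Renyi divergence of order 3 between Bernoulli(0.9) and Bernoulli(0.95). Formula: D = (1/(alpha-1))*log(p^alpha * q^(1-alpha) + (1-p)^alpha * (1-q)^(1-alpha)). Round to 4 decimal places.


Renyi divergence of order alpha between Bernoulli distributions:
D = (1/(alpha-1))*log(p^alpha * q^(1-alpha) + (1-p)^alpha * (1-q)^(1-alpha)).
alpha = 3, p = 0.9, q = 0.95.
p^alpha * q^(1-alpha) = 0.9^3 * 0.95^-2 = 0.807756.
(1-p)^alpha * (1-q)^(1-alpha) = 0.1^3 * 0.05^-2 = 0.4.
sum = 0.807756 + 0.4 = 1.207756.
D = (1/2)*log(1.207756) = 0.0944

0.0944


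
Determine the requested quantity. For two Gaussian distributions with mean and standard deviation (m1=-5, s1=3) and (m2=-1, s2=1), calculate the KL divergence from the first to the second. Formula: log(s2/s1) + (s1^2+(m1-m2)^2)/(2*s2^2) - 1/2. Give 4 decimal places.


KL divergence between normal distributions:
KL = log(s2/s1) + (s1^2 + (m1-m2)^2)/(2*s2^2) - 1/2.
log(1/3) = -1.098612.
(3^2 + (-5--1)^2)/(2*1^2) = (9 + 16)/2 = 12.5.
KL = -1.098612 + 12.5 - 0.5 = 10.9014

10.9014


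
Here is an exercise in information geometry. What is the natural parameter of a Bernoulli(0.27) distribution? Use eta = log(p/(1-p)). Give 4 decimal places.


Natural parameter for Bernoulli: eta = log(p/(1-p)).
p = 0.27, 1-p = 0.73.
p/(1-p) = 0.369863.
eta = log(0.369863) = -0.9946

-0.9946


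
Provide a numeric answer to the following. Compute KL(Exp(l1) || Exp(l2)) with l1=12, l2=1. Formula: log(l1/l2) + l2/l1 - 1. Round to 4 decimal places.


KL divergence for exponential family:
KL = log(l1/l2) + l2/l1 - 1.
log(12/1) = 2.484907.
1/12 = 0.083333.
KL = 2.484907 + 0.083333 - 1 = 1.5682

1.5682


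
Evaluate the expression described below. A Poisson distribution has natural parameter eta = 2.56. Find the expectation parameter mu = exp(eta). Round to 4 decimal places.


Expectation parameter for Poisson exponential family:
mu = exp(eta).
eta = 2.56.
mu = exp(2.56) = 12.9358

12.9358


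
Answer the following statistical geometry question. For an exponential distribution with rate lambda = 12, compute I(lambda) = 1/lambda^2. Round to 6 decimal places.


Fisher information for exponential: I(lambda) = 1/lambda^2.
lambda = 12, lambda^2 = 144.
I = 1/144 = 0.006944

0.006944


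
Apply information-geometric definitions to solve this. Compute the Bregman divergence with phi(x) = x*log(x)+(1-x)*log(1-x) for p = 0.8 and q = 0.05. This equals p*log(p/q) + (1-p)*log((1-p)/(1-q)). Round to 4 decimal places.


Bregman divergence with negative entropy generator:
D = p*log(p/q) + (1-p)*log((1-p)/(1-q)).
p = 0.8, q = 0.05.
p*log(p/q) = 0.8*log(0.8/0.05) = 2.218071.
(1-p)*log((1-p)/(1-q)) = 0.2*log(0.2/0.95) = -0.311629.
D = 2.218071 + -0.311629 = 1.9064

1.9064
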